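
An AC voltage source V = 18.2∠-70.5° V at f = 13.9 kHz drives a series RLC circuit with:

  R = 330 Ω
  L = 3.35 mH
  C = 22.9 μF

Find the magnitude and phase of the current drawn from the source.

Step 1 — Angular frequency: ω = 2π·f = 2π·1.39e+04 = 8.734e+04 rad/s.
Step 2 — Component impedances:
  R: Z = R = 330 Ω
  L: Z = jωL = j·8.734e+04·0.00335 = 0 + j292.6 Ω
  C: Z = 1/(jωC) = -j/(ω·C) = 0 - j0.5 Ω
Step 3 — Series combination: Z_total = R + L + C = 330 + j292.1 Ω = 440.7∠41.5° Ω.
Step 4 — Source phasor: V = 18.2∠-70.5° V = 6.075 - j17.16 V.
Step 5 — Ohm's law: I = V / Z_total = (6.075 - j17.16) / (330 + j292.1) = -0.01548 - j0.03829 A.
Step 6 — Convert to polar: |I| = 0.0413 A, ∠I = -112.0°.

I = 0.0413∠-112.0° A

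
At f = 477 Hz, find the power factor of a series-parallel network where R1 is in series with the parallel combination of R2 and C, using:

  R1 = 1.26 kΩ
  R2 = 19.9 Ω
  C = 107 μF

Step 1 — Angular frequency: ω = 2π·f = 2π·477 = 2997 rad/s.
Step 2 — Component impedances:
  R1: Z = R = 1260 Ω
  R2: Z = R = 19.9 Ω
  C: Z = 1/(jωC) = -j/(ω·C) = 0 - j3.118 Ω
Step 3 — Parallel branch: R2 || C = 1/(1/R2 + 1/C) = 0.4769 - j3.044 Ω.
Step 4 — Series with R1: Z_total = R1 + (R2 || C) = 1260 - j3.044 Ω = 1260∠-0.1° Ω.
Step 5 — Power factor: PF = cos(φ) = Re(Z)/|Z| = 1260/1260 = 1.
Step 6 — Type: Im(Z) = -3.044 ⇒ leading (phase φ = -0.1°).

PF = 1 (leading, φ = -0.1°)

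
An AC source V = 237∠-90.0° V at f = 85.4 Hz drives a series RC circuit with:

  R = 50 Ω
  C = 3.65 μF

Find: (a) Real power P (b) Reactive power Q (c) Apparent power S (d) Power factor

Step 1 — Angular frequency: ω = 2π·f = 2π·85.4 = 536.6 rad/s.
Step 2 — Component impedances:
  R: Z = R = 50 Ω
  C: Z = 1/(jωC) = -j/(ω·C) = 0 - j510.6 Ω
Step 3 — Series combination: Z_total = R + C = 50 - j510.6 Ω = 513∠-84.4° Ω.
Step 4 — Source phasor: V = 237∠-90.0° V = 0 - j237 V.
Step 5 — Current: I = V / Z = 0.4598 - j0.04502 A = 0.462∠-5.6° A.
Step 6 — Complex power: S = V·I* = 10.67 - j109 VA.
Step 7 — Real power: P = Re(S) = 10.67 W.
Step 8 — Reactive power: Q = Im(S) = -109 VAR.
Step 9 — Apparent power: |S| = 109.5 VA.
Step 10 — Power factor: PF = P/|S| = 0.09746 (leading).

(a) P = 10.67 W  (b) Q = -109 VAR  (c) S = 109.5 VA  (d) PF = 0.09746 (leading)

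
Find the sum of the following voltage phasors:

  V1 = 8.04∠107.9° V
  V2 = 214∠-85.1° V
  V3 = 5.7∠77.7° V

Step 1 — Convert each phasor to rectangular form:
  V1 = 8.04·(cos(107.9°) + j·sin(107.9°)) = -2.471 + j7.651 V
  V2 = 214·(cos(-85.1°) + j·sin(-85.1°)) = 18.28 - j213.2 V
  V3 = 5.7·(cos(77.7°) + j·sin(77.7°)) = 1.214 + j5.569 V
Step 2 — Sum components: V_total = 17.02 - j200 V.
Step 3 — Convert to polar: |V_total| = 200.7 V, ∠V_total = -85.1°.

V_total = 200.7∠-85.1° V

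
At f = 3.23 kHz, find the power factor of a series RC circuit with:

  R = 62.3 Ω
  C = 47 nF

Step 1 — Angular frequency: ω = 2π·f = 2π·3230 = 2.029e+04 rad/s.
Step 2 — Component impedances:
  R: Z = R = 62.3 Ω
  C: Z = 1/(jωC) = -j/(ω·C) = 0 - j1048 Ω
Step 3 — Series combination: Z_total = R + C = 62.3 - j1048 Ω = 1050∠-86.6° Ω.
Step 4 — Power factor: PF = cos(φ) = Re(Z)/|Z| = 62.3/1050.2 = 0.05932.
Step 5 — Type: Im(Z) = -1048 ⇒ leading (phase φ = -86.6°).

PF = 0.05932 (leading, φ = -86.6°)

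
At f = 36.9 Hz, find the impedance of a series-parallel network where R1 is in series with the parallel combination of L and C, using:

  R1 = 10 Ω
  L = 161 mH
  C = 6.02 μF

Step 1 — Angular frequency: ω = 2π·f = 2π·36.9 = 231.8 rad/s.
Step 2 — Component impedances:
  R1: Z = R = 10 Ω
  L: Z = jωL = j·231.8·0.161 = 0 + j37.33 Ω
  C: Z = 1/(jωC) = -j/(ω·C) = 0 - j716.5 Ω
Step 3 — Parallel branch: L || C = 1/(1/L + 1/C) = 0 + j39.38 Ω.
Step 4 — Series with R1: Z_total = R1 + (L || C) = 10 + j39.38 Ω = 40.63∠75.8° Ω.

Z = 10 + j39.38 Ω = 40.63∠75.8° Ω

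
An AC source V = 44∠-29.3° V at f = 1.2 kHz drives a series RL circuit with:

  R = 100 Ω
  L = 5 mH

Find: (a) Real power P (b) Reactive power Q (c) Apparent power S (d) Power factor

Step 1 — Angular frequency: ω = 2π·f = 2π·1200 = 7540 rad/s.
Step 2 — Component impedances:
  R: Z = R = 100 Ω
  L: Z = jωL = j·7540·0.005 = 0 + j37.7 Ω
Step 3 — Series combination: Z_total = R + L = 100 + j37.7 Ω = 106.9∠20.7° Ω.
Step 4 — Source phasor: V = 44∠-29.3° V = 38.37 - j21.53 V.
Step 5 — Current: I = V / Z = 0.2649 - j0.3152 A = 0.4117∠-50.0° A.
Step 6 — Complex power: S = V·I* = 16.95 + j6.39 VA.
Step 7 — Real power: P = Re(S) = 16.95 W.
Step 8 — Reactive power: Q = Im(S) = 6.39 VAR.
Step 9 — Apparent power: |S| = 18.12 VA.
Step 10 — Power factor: PF = P/|S| = 0.9357 (lagging).

(a) P = 16.95 W  (b) Q = 6.39 VAR  (c) S = 18.12 VA  (d) PF = 0.9357 (lagging)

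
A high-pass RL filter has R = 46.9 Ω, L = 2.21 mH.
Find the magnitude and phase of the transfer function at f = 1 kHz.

Step 1 — Angular frequency: ω = 2π·1000 = 6283 rad/s.
Step 2 — Transfer function: H(jω) = jωL/(R + jωL).
Step 3 — Numerator jωL = j·13.89; denominator R + jωL = 46.9 + j13.89.
Step 4 — H = 0.08059 + j0.2722.
Step 5 — Magnitude: |H| = 0.2839 (-10.9 dB); phase: φ = 73.5°.

|H| = 0.2839 (-10.9 dB), φ = 73.5°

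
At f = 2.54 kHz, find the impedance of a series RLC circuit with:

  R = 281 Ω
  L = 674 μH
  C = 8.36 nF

Step 1 — Angular frequency: ω = 2π·f = 2π·2540 = 1.596e+04 rad/s.
Step 2 — Component impedances:
  R: Z = R = 281 Ω
  L: Z = jωL = j·1.596e+04·0.000674 = 0 + j10.76 Ω
  C: Z = 1/(jωC) = -j/(ω·C) = 0 - j7495 Ω
Step 3 — Series combination: Z_total = R + L + C = 281 - j7484 Ω = 7490∠-87.8° Ω.

Z = 281 - j7484 Ω = 7490∠-87.8° Ω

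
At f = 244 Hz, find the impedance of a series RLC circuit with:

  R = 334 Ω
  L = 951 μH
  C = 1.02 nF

Step 1 — Angular frequency: ω = 2π·f = 2π·244 = 1533 rad/s.
Step 2 — Component impedances:
  R: Z = R = 334 Ω
  L: Z = jωL = j·1533·0.000951 = 0 + j1.458 Ω
  C: Z = 1/(jωC) = -j/(ω·C) = 0 - j6.395e+05 Ω
Step 3 — Series combination: Z_total = R + L + C = 334 - j6.395e+05 Ω = 6.395e+05∠-90.0° Ω.

Z = 334 - j6.395e+05 Ω = 6.395e+05∠-90.0° Ω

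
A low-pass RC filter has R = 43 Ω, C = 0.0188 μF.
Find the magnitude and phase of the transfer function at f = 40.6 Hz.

Step 1 — Angular frequency: ω = 2π·40.6 = 255.1 rad/s.
Step 2 — Transfer function: H(jω) = 1/(1 + jωRC).
Step 3 — Denominator: 1 + jωRC = 1 + j·255.1·43·1.88e-08 = 1 + j0.0002062.
Step 4 — H = 1 - j0.0002062.
Step 5 — Magnitude: |H| = 1 (-0.0 dB); phase: φ = -0.0°.

|H| = 1 (-0.0 dB), φ = -0.0°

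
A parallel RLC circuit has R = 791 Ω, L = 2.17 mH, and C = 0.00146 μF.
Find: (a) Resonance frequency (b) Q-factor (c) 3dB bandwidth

Step 1 — Resonance: ω₀ = 1/√(LC) = 1/√(0.00217·1.46e-09) = 5.618e+05 rad/s.
Step 2 — f₀ = ω₀/(2π) = 8.942e+04 Hz.
Step 3 — Parallel Q: Q = R/(ω₀L) = 791/(5.618e+05·0.00217) = 0.6488.
Step 4 — Bandwidth: Δω = ω₀/Q = 8.659e+05 rad/s; BW = Δω/(2π) = 1.378e+05 Hz.

(a) f₀ = 8.942e+04 Hz  (b) Q = 0.6488  (c) BW = 1.378e+05 Hz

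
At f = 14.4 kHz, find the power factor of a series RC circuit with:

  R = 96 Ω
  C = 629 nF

Step 1 — Angular frequency: ω = 2π·f = 2π·1.44e+04 = 9.048e+04 rad/s.
Step 2 — Component impedances:
  R: Z = R = 96 Ω
  C: Z = 1/(jωC) = -j/(ω·C) = 0 - j17.57 Ω
Step 3 — Series combination: Z_total = R + C = 96 - j17.57 Ω = 97.59∠-10.4° Ω.
Step 4 — Power factor: PF = cos(φ) = Re(Z)/|Z| = 96/97.59 = 0.9837.
Step 5 — Type: Im(Z) = -17.57 ⇒ leading (phase φ = -10.4°).

PF = 0.9837 (leading, φ = -10.4°)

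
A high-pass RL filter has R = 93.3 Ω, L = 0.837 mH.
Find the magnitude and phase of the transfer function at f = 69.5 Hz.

Step 1 — Angular frequency: ω = 2π·69.5 = 436.7 rad/s.
Step 2 — Transfer function: H(jω) = jωL/(R + jωL).
Step 3 — Numerator jωL = j·0.3655; denominator R + jωL = 93.3 + j0.3655.
Step 4 — H = 1.535e-05 + j0.003917.
Step 5 — Magnitude: |H| = 0.003917 (-48.1 dB); phase: φ = 89.8°.

|H| = 0.003917 (-48.1 dB), φ = 89.8°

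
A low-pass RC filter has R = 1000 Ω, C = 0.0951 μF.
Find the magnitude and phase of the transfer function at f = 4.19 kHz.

Step 1 — Angular frequency: ω = 2π·4190 = 2.633e+04 rad/s.
Step 2 — Transfer function: H(jω) = 1/(1 + jωRC).
Step 3 — Denominator: 1 + jωRC = 1 + j·2.633e+04·1000·9.51e-08 = 1 + j2.504.
Step 4 — H = 0.1376 - j0.3445.
Step 5 — Magnitude: |H| = 0.3709 (-8.6 dB); phase: φ = -68.2°.

|H| = 0.3709 (-8.6 dB), φ = -68.2°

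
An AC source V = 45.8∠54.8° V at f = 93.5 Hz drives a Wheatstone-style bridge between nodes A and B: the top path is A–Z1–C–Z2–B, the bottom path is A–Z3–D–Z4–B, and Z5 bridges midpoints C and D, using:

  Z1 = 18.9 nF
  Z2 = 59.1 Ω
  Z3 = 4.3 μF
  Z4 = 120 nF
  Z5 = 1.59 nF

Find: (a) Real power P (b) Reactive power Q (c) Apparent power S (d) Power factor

Step 1 — Angular frequency: ω = 2π·f = 2π·93.5 = 587.5 rad/s.
Step 2 — Component impedances:
  Z1: Z = 1/(jωC) = -j/(ω·C) = 0 - j9.006e+04 Ω
  Z2: Z = R = 59.1 Ω
  Z3: Z = 1/(jωC) = -j/(ω·C) = 0 - j395.9 Ω
  Z4: Z = 1/(jωC) = -j/(ω·C) = 0 - j1.418e+04 Ω
  Z5: Z = 1/(jωC) = -j/(ω·C) = 0 - j1.071e+06 Ω
Step 3 — Bridge requires nodal analysis (the Z5 bridge couples midpoints C and D, so the two paths cannot be reduced to a simple series/parallel combination). Setting node B to ground and injecting 1 A at node A, the 3-node admittance system at A, C, D solves to V_A = Z_AB = 1.314 - j1.241e+04 Ω = 1.241e+04∠-90.0° Ω.
Step 4 — Source phasor: V = 45.8∠54.8° V = 26.4 + j37.43 V.
Step 5 — Current: I = V / Z = -0.003015 + j0.002127 A = 0.00369∠144.8° A.
Step 6 — Complex power: S = V·I* = 1.789e-05 - j0.169 VA.
Step 7 — Real power: P = Re(S) = 1.789e-05 W.
Step 8 — Reactive power: Q = Im(S) = -0.169 VAR.
Step 9 — Apparent power: |S| = 0.169 VA.
Step 10 — Power factor: PF = P/|S| = 0.0001058 (leading).

(a) P = 1.789e-05 W  (b) Q = -0.169 VAR  (c) S = 0.169 VA  (d) PF = 0.0001058 (leading)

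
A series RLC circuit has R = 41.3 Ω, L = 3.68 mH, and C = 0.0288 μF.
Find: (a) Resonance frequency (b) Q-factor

Step 1 — Resonance condition Im(Z)=0 gives ω₀ = 1/√(LC).
Step 2 — ω₀ = 1/√(0.00368·2.88e-08) = 9.714e+04 rad/s.
Step 3 — f₀ = ω₀/(2π) = 1.546e+04 Hz.
Step 4 — Series Q: Q = ω₀L/R = 9.714e+04·0.00368/41.3 = 8.655.

(a) f₀ = 1.546e+04 Hz  (b) Q = 8.655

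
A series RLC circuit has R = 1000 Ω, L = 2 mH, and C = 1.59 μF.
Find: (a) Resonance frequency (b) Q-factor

Step 1 — Resonance condition Im(Z)=0 gives ω₀ = 1/√(LC).
Step 2 — ω₀ = 1/√(0.002·1.59e-06) = 1.773e+04 rad/s.
Step 3 — f₀ = ω₀/(2π) = 2822 Hz.
Step 4 — Series Q: Q = ω₀L/R = 1.773e+04·0.002/1000 = 0.03547.

(a) f₀ = 2822 Hz  (b) Q = 0.03547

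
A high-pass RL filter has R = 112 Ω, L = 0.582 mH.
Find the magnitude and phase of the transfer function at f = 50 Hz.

Step 1 — Angular frequency: ω = 2π·50 = 314.2 rad/s.
Step 2 — Transfer function: H(jω) = jωL/(R + jωL).
Step 3 — Numerator jωL = j·0.1828; denominator R + jωL = 112 + j0.1828.
Step 4 — H = 2.665e-06 + j0.001633.
Step 5 — Magnitude: |H| = 0.001633 (-55.7 dB); phase: φ = 89.9°.

|H| = 0.001633 (-55.7 dB), φ = 89.9°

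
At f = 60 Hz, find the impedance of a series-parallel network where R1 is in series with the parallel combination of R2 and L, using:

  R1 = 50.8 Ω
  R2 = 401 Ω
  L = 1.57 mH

Step 1 — Angular frequency: ω = 2π·f = 2π·60 = 377 rad/s.
Step 2 — Component impedances:
  R1: Z = R = 50.8 Ω
  R2: Z = R = 401 Ω
  L: Z = jωL = j·377·0.00157 = 0 + j0.5919 Ω
Step 3 — Parallel branch: R2 || L = 1/(1/R2 + 1/L) = 0.0008736 + j0.5919 Ω.
Step 4 — Series with R1: Z_total = R1 + (R2 || L) = 50.8 + j0.5919 Ω = 50.8∠0.7° Ω.

Z = 50.8 + j0.5919 Ω = 50.8∠0.7° Ω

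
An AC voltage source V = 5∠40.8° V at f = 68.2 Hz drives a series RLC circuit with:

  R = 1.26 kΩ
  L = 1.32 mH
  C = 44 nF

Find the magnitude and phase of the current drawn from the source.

Step 1 — Angular frequency: ω = 2π·f = 2π·68.2 = 428.5 rad/s.
Step 2 — Component impedances:
  R: Z = R = 1260 Ω
  L: Z = jωL = j·428.5·0.00132 = 0 + j0.5656 Ω
  C: Z = 1/(jωC) = -j/(ω·C) = 0 - j5.304e+04 Ω
Step 3 — Series combination: Z_total = R + L + C = 1260 - j5.304e+04 Ω = 5.305e+04∠-88.6° Ω.
Step 4 — Source phasor: V = 5∠40.8° V = 3.785 + j3.267 V.
Step 5 — Ohm's law: I = V / Z_total = (3.785 + j3.267) / (1260 - j5.304e+04) = -5.987e-05 + j7.279e-05 A.
Step 6 — Convert to polar: |I| = 9.425e-05 A, ∠I = 129.4°.

I = 9.425e-05∠129.4° A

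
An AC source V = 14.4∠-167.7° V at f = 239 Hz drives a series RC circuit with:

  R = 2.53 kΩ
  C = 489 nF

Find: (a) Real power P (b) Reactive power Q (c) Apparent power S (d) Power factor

Step 1 — Angular frequency: ω = 2π·f = 2π·239 = 1502 rad/s.
Step 2 — Component impedances:
  R: Z = R = 2530 Ω
  C: Z = 1/(jωC) = -j/(ω·C) = 0 - j1362 Ω
Step 3 — Series combination: Z_total = R + C = 2530 - j1362 Ω = 2873∠-28.3° Ω.
Step 4 — Source phasor: V = 14.4∠-167.7° V = -14.07 - j3.068 V.
Step 5 — Current: I = V / Z = -0.003806 - j0.003261 A = 0.005012∠-139.4° A.
Step 6 — Complex power: S = V·I* = 0.06355 - j0.03421 VA.
Step 7 — Real power: P = Re(S) = 0.06355 W.
Step 8 — Reactive power: Q = Im(S) = -0.03421 VAR.
Step 9 — Apparent power: |S| = 0.07217 VA.
Step 10 — Power factor: PF = P/|S| = 0.8805 (leading).

(a) P = 0.06355 W  (b) Q = -0.03421 VAR  (c) S = 0.07217 VA  (d) PF = 0.8805 (leading)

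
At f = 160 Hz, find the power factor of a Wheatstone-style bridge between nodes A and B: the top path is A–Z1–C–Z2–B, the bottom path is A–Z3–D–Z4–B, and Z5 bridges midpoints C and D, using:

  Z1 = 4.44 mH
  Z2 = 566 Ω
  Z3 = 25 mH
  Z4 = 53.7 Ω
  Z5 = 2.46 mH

Step 1 — Angular frequency: ω = 2π·f = 2π·160 = 1005 rad/s.
Step 2 — Component impedances:
  Z1: Z = jωL = j·1005·0.00444 = 0 + j4.464 Ω
  Z2: Z = R = 566 Ω
  Z3: Z = jωL = j·1005·0.025 = 0 + j25.13 Ω
  Z4: Z = R = 53.7 Ω
  Z5: Z = jωL = j·1005·0.00246 = 0 + j2.473 Ω
Step 3 — Bridge requires nodal analysis (the Z5 bridge couples midpoints C and D, so the two paths cannot be reduced to a simple series/parallel combination). Setting node B to ground and injecting 1 A at node A, the 3-node admittance system at A, C, D solves to V_A = Z_AB = 49.05 + j5.117 Ω = 49.32∠6.0° Ω.
Step 4 — Power factor: PF = cos(φ) = Re(Z)/|Z| = 49.052/49.318 = 0.9946.
Step 5 — Type: Im(Z) = 5.117 ⇒ lagging (phase φ = 6.0°).

PF = 0.9946 (lagging, φ = 6.0°)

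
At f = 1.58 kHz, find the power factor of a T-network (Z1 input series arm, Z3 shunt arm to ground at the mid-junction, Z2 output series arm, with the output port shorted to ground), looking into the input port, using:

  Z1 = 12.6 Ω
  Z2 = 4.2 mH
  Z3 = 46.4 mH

Step 1 — Angular frequency: ω = 2π·f = 2π·1580 = 9927 rad/s.
Step 2 — Component impedances:
  Z1: Z = R = 12.6 Ω
  Z2: Z = jωL = j·9927·0.0042 = 0 + j41.7 Ω
  Z3: Z = jωL = j·9927·0.0464 = 0 + j460.6 Ω
Step 3 — With the output port shorted to ground, the output series arm Z2 runs from the junction to ground; the shunt arm Z3 also runs from the junction to ground. They appear in parallel: Z3 || Z2 = 0 + j38.23 Ω.
Step 4 — Series with input arm Z1: Z_in = Z1 + (Z3 || Z2) = 12.6 + j38.23 Ω = 40.26∠71.8° Ω.
Step 5 — Power factor: PF = cos(φ) = Re(Z)/|Z| = 12.6/40.26 = 0.313.
Step 6 — Type: Im(Z) = 38.23 ⇒ lagging (phase φ = 71.8°).

PF = 0.313 (lagging, φ = 71.8°)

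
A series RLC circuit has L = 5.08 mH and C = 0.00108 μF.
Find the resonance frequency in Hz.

Step 1 — Resonance condition Im(Z)=0 gives ω₀ = 1/√(LC).
Step 2 — ω₀ = 1/√(0.00508·1.08e-09) = 4.269e+05 rad/s.
Step 3 — f₀ = ω₀/(2π) = 6.795e+04 Hz.

f₀ = 6.795e+04 Hz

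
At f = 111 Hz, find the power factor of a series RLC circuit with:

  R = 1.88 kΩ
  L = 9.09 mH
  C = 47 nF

Step 1 — Angular frequency: ω = 2π·f = 2π·111 = 697.4 rad/s.
Step 2 — Component impedances:
  R: Z = R = 1880 Ω
  L: Z = jωL = j·697.4·0.00909 = 0 + j6.34 Ω
  C: Z = 1/(jωC) = -j/(ω·C) = 0 - j3.051e+04 Ω
Step 3 — Series combination: Z_total = R + L + C = 1880 - j3.05e+04 Ω = 3.056e+04∠-86.5° Ω.
Step 4 — Power factor: PF = cos(φ) = Re(Z)/|Z| = 1880/3.056e+04 = 0.06152.
Step 5 — Type: Im(Z) = -3.05e+04 ⇒ leading (phase φ = -86.5°).

PF = 0.06152 (leading, φ = -86.5°)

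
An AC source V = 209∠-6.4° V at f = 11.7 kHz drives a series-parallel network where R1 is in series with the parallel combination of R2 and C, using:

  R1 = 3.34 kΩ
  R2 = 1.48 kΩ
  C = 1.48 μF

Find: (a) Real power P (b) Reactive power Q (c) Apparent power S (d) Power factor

Step 1 — Angular frequency: ω = 2π·f = 2π·1.17e+04 = 7.351e+04 rad/s.
Step 2 — Component impedances:
  R1: Z = R = 3340 Ω
  R2: Z = R = 1480 Ω
  C: Z = 1/(jωC) = -j/(ω·C) = 0 - j9.191 Ω
Step 3 — Parallel branch: R2 || C = 1/(1/R2 + 1/C) = 0.05708 - j9.191 Ω.
Step 4 — Series with R1: Z_total = R1 + (R2 || C) = 3340 - j9.191 Ω = 3340∠-0.2° Ω.
Step 5 — Source phasor: V = 209∠-6.4° V = 207.7 - j23.3 V.
Step 6 — Current: I = V / Z = 0.0622 - j0.006804 A = 0.06257∠-6.2° A.
Step 7 — Complex power: S = V·I* = 13.08 - j0.03599 VA.
Step 8 — Real power: P = Re(S) = 13.08 W.
Step 9 — Reactive power: Q = Im(S) = -0.03599 VAR.
Step 10 — Apparent power: |S| = 13.08 VA.
Step 11 — Power factor: PF = P/|S| = 1 (leading).

(a) P = 13.08 W  (b) Q = -0.03599 VAR  (c) S = 13.08 VA  (d) PF = 1 (leading)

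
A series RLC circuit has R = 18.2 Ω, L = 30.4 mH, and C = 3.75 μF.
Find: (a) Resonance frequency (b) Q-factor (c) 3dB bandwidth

Step 1 — Resonance: ω₀ = 1/√(LC) = 1/√(0.0304·3.75e-06) = 2962 rad/s.
Step 2 — f₀ = ω₀/(2π) = 471.4 Hz.
Step 3 — Series Q: Q = ω₀L/R = 2962·0.0304/18.2 = 4.947.
Step 4 — Bandwidth: Δω = ω₀/Q = 598.7 rad/s; BW = Δω/(2π) = 95.28 Hz.

(a) f₀ = 471.4 Hz  (b) Q = 4.947  (c) BW = 95.28 Hz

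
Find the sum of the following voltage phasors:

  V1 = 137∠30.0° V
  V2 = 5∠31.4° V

Step 1 — Convert each phasor to rectangular form:
  V1 = 137·(cos(30.0°) + j·sin(30.0°)) = 118.6 + j68.5 V
  V2 = 5·(cos(31.4°) + j·sin(31.4°)) = 4.268 + j2.605 V
Step 2 — Sum components: V_total = 122.9 + j71.11 V.
Step 3 — Convert to polar: |V_total| = 142 V, ∠V_total = 30.0°.

V_total = 142∠30.0° V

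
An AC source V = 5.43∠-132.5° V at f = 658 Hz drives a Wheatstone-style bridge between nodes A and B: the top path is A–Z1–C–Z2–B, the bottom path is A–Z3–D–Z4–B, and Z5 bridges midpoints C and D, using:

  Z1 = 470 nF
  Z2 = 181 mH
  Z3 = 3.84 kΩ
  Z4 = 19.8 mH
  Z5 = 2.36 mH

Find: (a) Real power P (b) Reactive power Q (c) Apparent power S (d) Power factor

Step 1 — Angular frequency: ω = 2π·f = 2π·658 = 4134 rad/s.
Step 2 — Component impedances:
  Z1: Z = 1/(jωC) = -j/(ω·C) = 0 - j514.6 Ω
  Z2: Z = jωL = j·4134·0.181 = 0 + j748.3 Ω
  Z3: Z = R = 3840 Ω
  Z4: Z = jωL = j·4134·0.0198 = 0 + j81.86 Ω
  Z5: Z = jωL = j·4134·0.00236 = 0 + j9.757 Ω
Step 3 — Bridge requires nodal analysis (the Z5 bridge couples midpoints C and D, so the two paths cannot be reduced to a simple series/parallel combination). Setting node B to ground and injecting 1 A at node A, the 3-node admittance system at A, C, D solves to V_A = Z_AB = 65.53 - j424.4 Ω = 429.4∠-81.2° Ω.
Step 4 — Source phasor: V = 5.43∠-132.5° V = -3.668 - j4.003 V.
Step 5 — Current: I = V / Z = 0.00791 - j0.009865 A = 0.01264∠-51.3° A.
Step 6 — Complex power: S = V·I* = 0.01048 - j0.06786 VA.
Step 7 — Real power: P = Re(S) = 0.01048 W.
Step 8 — Reactive power: Q = Im(S) = -0.06786 VAR.
Step 9 — Apparent power: |S| = 0.06866 VA.
Step 10 — Power factor: PF = P/|S| = 0.1526 (leading).

(a) P = 0.01048 W  (b) Q = -0.06786 VAR  (c) S = 0.06866 VA  (d) PF = 0.1526 (leading)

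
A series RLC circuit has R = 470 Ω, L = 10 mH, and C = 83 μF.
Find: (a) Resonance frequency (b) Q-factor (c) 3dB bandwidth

Step 1 — Resonance condition Im(Z)=0 gives ω₀ = 1/√(LC).
Step 2 — ω₀ = 1/√(0.01·8.3e-05) = 1098 rad/s.
Step 3 — f₀ = ω₀/(2π) = 174.7 Hz.
Step 4 — Series Q: Q = ω₀L/R = 1098·0.01/470 = 0.02335.
Step 5 — 3dB bandwidth: Δω = ω₀/Q = 4.7e+04 rad/s; BW = Δω/(2π) = 7480 Hz.

(a) f₀ = 174.7 Hz  (b) Q = 0.02335  (c) BW = 7480 Hz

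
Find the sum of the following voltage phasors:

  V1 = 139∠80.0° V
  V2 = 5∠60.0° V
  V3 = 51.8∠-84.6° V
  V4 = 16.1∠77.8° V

Step 1 — Convert each phasor to rectangular form:
  V1 = 139·(cos(80.0°) + j·sin(80.0°)) = 24.14 + j136.9 V
  V2 = 5·(cos(60.0°) + j·sin(60.0°)) = 2.5 + j4.33 V
  V3 = 51.8·(cos(-84.6°) + j·sin(-84.6°)) = 4.875 - j51.57 V
  V4 = 16.1·(cos(77.8°) + j·sin(77.8°)) = 3.402 + j15.74 V
Step 2 — Sum components: V_total = 34.91 + j105.4 V.
Step 3 — Convert to polar: |V_total| = 111 V, ∠V_total = 71.7°.

V_total = 111∠71.7° V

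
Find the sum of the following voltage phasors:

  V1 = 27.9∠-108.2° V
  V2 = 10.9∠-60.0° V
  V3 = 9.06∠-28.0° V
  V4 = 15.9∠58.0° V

Step 1 — Convert each phasor to rectangular form:
  V1 = 27.9·(cos(-108.2°) + j·sin(-108.2°)) = -8.714 - j26.5 V
  V2 = 10.9·(cos(-60.0°) + j·sin(-60.0°)) = 5.45 - j9.44 V
  V3 = 9.06·(cos(-28.0°) + j·sin(-28.0°)) = 8 - j4.253 V
  V4 = 15.9·(cos(58.0°) + j·sin(58.0°)) = 8.426 + j13.48 V
Step 2 — Sum components: V_total = 13.16 - j26.71 V.
Step 3 — Convert to polar: |V_total| = 29.78 V, ∠V_total = -63.8°.

V_total = 29.78∠-63.8° V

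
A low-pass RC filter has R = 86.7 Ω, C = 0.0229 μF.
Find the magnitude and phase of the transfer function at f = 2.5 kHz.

Step 1 — Angular frequency: ω = 2π·2500 = 1.571e+04 rad/s.
Step 2 — Transfer function: H(jω) = 1/(1 + jωRC).
Step 3 — Denominator: 1 + jωRC = 1 + j·1.571e+04·86.7·2.29e-08 = 1 + j0.03119.
Step 4 — H = 0.999 - j0.03116.
Step 5 — Magnitude: |H| = 0.9995 (-0.0 dB); phase: φ = -1.8°.

|H| = 0.9995 (-0.0 dB), φ = -1.8°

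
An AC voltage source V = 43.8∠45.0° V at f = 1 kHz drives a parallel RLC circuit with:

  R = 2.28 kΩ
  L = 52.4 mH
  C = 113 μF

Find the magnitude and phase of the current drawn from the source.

Step 1 — Angular frequency: ω = 2π·f = 2π·1000 = 6283 rad/s.
Step 2 — Component impedances:
  R: Z = R = 2280 Ω
  L: Z = jωL = j·6283·0.0524 = 0 + j329.2 Ω
  C: Z = 1/(jωC) = -j/(ω·C) = 0 - j1.408 Ω
Step 3 — Parallel combination: 1/Z_total = 1/R + 1/L + 1/C; Z_total = 0.0008776 - j1.415 Ω = 1.415∠-90.0° Ω.
Step 4 — Source phasor: V = 43.8∠45.0° V = 30.97 + j30.97 V.
Step 5 — Ohm's law: I = V / Z_total = (30.97 + j30.97) / (0.0008776 - j1.415) = -21.88 + j21.91 A.
Step 6 — Convert to polar: |I| = 30.96 A, ∠I = 135.0°.

I = 30.96∠135.0° A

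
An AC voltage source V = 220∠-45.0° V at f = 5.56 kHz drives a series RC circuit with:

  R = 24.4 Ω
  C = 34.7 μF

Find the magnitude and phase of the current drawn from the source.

Step 1 — Angular frequency: ω = 2π·f = 2π·5560 = 3.493e+04 rad/s.
Step 2 — Component impedances:
  R: Z = R = 24.4 Ω
  C: Z = 1/(jωC) = -j/(ω·C) = 0 - j0.8249 Ω
Step 3 — Series combination: Z_total = R + C = 24.4 - j0.8249 Ω = 24.41∠-1.9° Ω.
Step 4 — Source phasor: V = 220∠-45.0° V = 155.6 - j155.6 V.
Step 5 — Ohm's law: I = V / Z_total = (155.6 - j155.6) / (24.4 - j0.8249) = 6.584 - j6.153 A.
Step 6 — Convert to polar: |I| = 9.011 A, ∠I = -43.1°.

I = 9.011∠-43.1° A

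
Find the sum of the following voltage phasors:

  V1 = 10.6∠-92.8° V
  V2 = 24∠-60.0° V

Step 1 — Convert each phasor to rectangular form:
  V1 = 10.6·(cos(-92.8°) + j·sin(-92.8°)) = -0.5178 - j10.59 V
  V2 = 24·(cos(-60.0°) + j·sin(-60.0°)) = 12 - j20.78 V
Step 2 — Sum components: V_total = 11.48 - j31.37 V.
Step 3 — Convert to polar: |V_total| = 33.41 V, ∠V_total = -69.9°.

V_total = 33.41∠-69.9° V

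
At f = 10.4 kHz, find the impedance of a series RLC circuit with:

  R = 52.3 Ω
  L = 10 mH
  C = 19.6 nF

Step 1 — Angular frequency: ω = 2π·f = 2π·1.04e+04 = 6.535e+04 rad/s.
Step 2 — Component impedances:
  R: Z = R = 52.3 Ω
  L: Z = jωL = j·6.535e+04·0.01 = 0 + j653.5 Ω
  C: Z = 1/(jωC) = -j/(ω·C) = 0 - j780.8 Ω
Step 3 — Series combination: Z_total = R + L + C = 52.3 - j127.3 Ω = 137.7∠-67.7° Ω.

Z = 52.3 - j127.3 Ω = 137.7∠-67.7° Ω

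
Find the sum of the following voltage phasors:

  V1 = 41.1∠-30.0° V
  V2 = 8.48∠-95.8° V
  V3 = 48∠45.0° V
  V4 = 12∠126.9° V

Step 1 — Convert each phasor to rectangular form:
  V1 = 41.1·(cos(-30.0°) + j·sin(-30.0°)) = 35.59 - j20.55 V
  V2 = 8.48·(cos(-95.8°) + j·sin(-95.8°)) = -0.857 - j8.437 V
  V3 = 48·(cos(45.0°) + j·sin(45.0°)) = 33.94 + j33.94 V
  V4 = 12·(cos(126.9°) + j·sin(126.9°)) = -7.205 + j9.596 V
Step 2 — Sum components: V_total = 61.47 + j14.55 V.
Step 3 — Convert to polar: |V_total| = 63.17 V, ∠V_total = 13.3°.

V_total = 63.17∠13.3° V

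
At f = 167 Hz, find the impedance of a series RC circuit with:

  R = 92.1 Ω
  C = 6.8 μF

Step 1 — Angular frequency: ω = 2π·f = 2π·167 = 1049 rad/s.
Step 2 — Component impedances:
  R: Z = R = 92.1 Ω
  C: Z = 1/(jωC) = -j/(ω·C) = 0 - j140.2 Ω
Step 3 — Series combination: Z_total = R + C = 92.1 - j140.2 Ω = 167.7∠-56.7° Ω.

Z = 92.1 - j140.2 Ω = 167.7∠-56.7° Ω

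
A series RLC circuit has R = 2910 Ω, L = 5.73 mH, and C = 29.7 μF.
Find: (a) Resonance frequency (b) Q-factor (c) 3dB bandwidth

Step 1 — Resonance: ω₀ = 1/√(LC) = 1/√(0.00573·2.97e-05) = 2424 rad/s.
Step 2 — f₀ = ω₀/(2π) = 385.8 Hz.
Step 3 — Series Q: Q = ω₀L/R = 2424·0.00573/2910 = 0.004773.
Step 4 — Bandwidth: Δω = ω₀/Q = 5.079e+05 rad/s; BW = Δω/(2π) = 8.083e+04 Hz.

(a) f₀ = 385.8 Hz  (b) Q = 0.004773  (c) BW = 8.083e+04 Hz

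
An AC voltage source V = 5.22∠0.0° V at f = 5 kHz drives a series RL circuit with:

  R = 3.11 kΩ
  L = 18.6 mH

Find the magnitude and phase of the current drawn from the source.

Step 1 — Angular frequency: ω = 2π·f = 2π·5000 = 3.142e+04 rad/s.
Step 2 — Component impedances:
  R: Z = R = 3110 Ω
  L: Z = jωL = j·3.142e+04·0.0186 = 0 + j584.3 Ω
Step 3 — Series combination: Z_total = R + L = 3110 + j584.3 Ω = 3164∠10.6° Ω.
Step 4 — Source phasor: V = 5.22∠0.0° V = 5.22 V.
Step 5 — Ohm's law: I = V / Z_total = (5.22) / (3110 + j584.3) = 0.001621 - j0.0003046 A.
Step 6 — Convert to polar: |I| = 0.00165 A, ∠I = -10.6°.

I = 0.00165∠-10.6° A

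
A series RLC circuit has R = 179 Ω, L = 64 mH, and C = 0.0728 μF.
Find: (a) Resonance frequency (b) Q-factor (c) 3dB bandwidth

Step 1 — Resonance: ω₀ = 1/√(LC) = 1/√(0.064·7.28e-08) = 1.465e+04 rad/s.
Step 2 — f₀ = ω₀/(2π) = 2332 Hz.
Step 3 — Series Q: Q = ω₀L/R = 1.465e+04·0.064/179 = 5.238.
Step 4 — Bandwidth: Δω = ω₀/Q = 2797 rad/s; BW = Δω/(2π) = 445.1 Hz.

(a) f₀ = 2332 Hz  (b) Q = 5.238  (c) BW = 445.1 Hz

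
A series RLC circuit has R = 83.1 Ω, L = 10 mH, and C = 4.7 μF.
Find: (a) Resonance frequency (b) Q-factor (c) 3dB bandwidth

Step 1 — Resonance condition Im(Z)=0 gives ω₀ = 1/√(LC).
Step 2 — ω₀ = 1/√(0.01·4.7e-06) = 4613 rad/s.
Step 3 — f₀ = ω₀/(2π) = 734.1 Hz.
Step 4 — Series Q: Q = ω₀L/R = 4613·0.01/83.1 = 0.5551.
Step 5 — 3dB bandwidth: Δω = ω₀/Q = 8310 rad/s; BW = Δω/(2π) = 1323 Hz.

(a) f₀ = 734.1 Hz  (b) Q = 0.5551  (c) BW = 1323 Hz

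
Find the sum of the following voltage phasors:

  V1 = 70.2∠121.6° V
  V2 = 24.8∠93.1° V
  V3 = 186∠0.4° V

Step 1 — Convert each phasor to rectangular form:
  V1 = 70.2·(cos(121.6°) + j·sin(121.6°)) = -36.78 + j59.79 V
  V2 = 24.8·(cos(93.1°) + j·sin(93.1°)) = -1.341 + j24.76 V
  V3 = 186·(cos(0.4°) + j·sin(0.4°)) = 186 + j1.299 V
Step 2 — Sum components: V_total = 147.9 + j85.85 V.
Step 3 — Convert to polar: |V_total| = 171 V, ∠V_total = 30.1°.

V_total = 171∠30.1° V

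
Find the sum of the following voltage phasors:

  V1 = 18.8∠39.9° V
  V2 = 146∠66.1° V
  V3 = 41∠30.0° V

Step 1 — Convert each phasor to rectangular form:
  V1 = 18.8·(cos(39.9°) + j·sin(39.9°)) = 14.42 + j12.06 V
  V2 = 146·(cos(66.1°) + j·sin(66.1°)) = 59.15 + j133.5 V
  V3 = 41·(cos(30.0°) + j·sin(30.0°)) = 35.51 + j20.5 V
Step 2 — Sum components: V_total = 109.1 + j166 V.
Step 3 — Convert to polar: |V_total| = 198.7 V, ∠V_total = 56.7°.

V_total = 198.7∠56.7° V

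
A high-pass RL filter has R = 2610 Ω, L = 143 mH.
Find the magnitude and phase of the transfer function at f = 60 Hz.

Step 1 — Angular frequency: ω = 2π·60 = 377 rad/s.
Step 2 — Transfer function: H(jω) = jωL/(R + jωL).
Step 3 — Numerator jωL = j·53.91; denominator R + jωL = 2610 + j53.91.
Step 4 — H = 0.0004264 + j0.02065.
Step 5 — Magnitude: |H| = 0.02065 (-33.7 dB); phase: φ = 88.8°.

|H| = 0.02065 (-33.7 dB), φ = 88.8°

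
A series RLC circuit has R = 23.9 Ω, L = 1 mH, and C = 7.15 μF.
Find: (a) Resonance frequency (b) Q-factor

Step 1 — Resonance condition Im(Z)=0 gives ω₀ = 1/√(LC).
Step 2 — ω₀ = 1/√(0.001·7.15e-06) = 1.183e+04 rad/s.
Step 3 — f₀ = ω₀/(2π) = 1882 Hz.
Step 4 — Series Q: Q = ω₀L/R = 1.183e+04·0.001/23.9 = 0.4948.

(a) f₀ = 1882 Hz  (b) Q = 0.4948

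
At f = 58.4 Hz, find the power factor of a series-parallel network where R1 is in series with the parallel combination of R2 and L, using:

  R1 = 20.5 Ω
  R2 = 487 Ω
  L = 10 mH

Step 1 — Angular frequency: ω = 2π·f = 2π·58.4 = 366.9 rad/s.
Step 2 — Component impedances:
  R1: Z = R = 20.5 Ω
  R2: Z = R = 487 Ω
  L: Z = jωL = j·366.9·0.01 = 0 + j3.669 Ω
Step 3 — Parallel branch: R2 || L = 1/(1/R2 + 1/L) = 0.02765 + j3.669 Ω.
Step 4 — Series with R1: Z_total = R1 + (R2 || L) = 20.53 + j3.669 Ω = 20.85∠10.1° Ω.
Step 5 — Power factor: PF = cos(φ) = Re(Z)/|Z| = 20.528/20.853 = 0.9844.
Step 6 — Type: Im(Z) = 3.669 ⇒ lagging (phase φ = 10.1°).

PF = 0.9844 (lagging, φ = 10.1°)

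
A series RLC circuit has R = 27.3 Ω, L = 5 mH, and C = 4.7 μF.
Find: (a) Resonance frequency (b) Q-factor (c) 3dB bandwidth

Step 1 — Resonance condition Im(Z)=0 gives ω₀ = 1/√(LC).
Step 2 — ω₀ = 1/√(0.005·4.7e-06) = 6523 rad/s.
Step 3 — f₀ = ω₀/(2π) = 1038 Hz.
Step 4 — Series Q: Q = ω₀L/R = 6523·0.005/27.3 = 1.195.
Step 5 — 3dB bandwidth: Δω = ω₀/Q = 5460 rad/s; BW = Δω/(2π) = 869 Hz.

(a) f₀ = 1038 Hz  (b) Q = 1.195  (c) BW = 869 Hz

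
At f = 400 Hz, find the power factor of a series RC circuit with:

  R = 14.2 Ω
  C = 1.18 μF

Step 1 — Angular frequency: ω = 2π·f = 2π·400 = 2513 rad/s.
Step 2 — Component impedances:
  R: Z = R = 14.2 Ω
  C: Z = 1/(jωC) = -j/(ω·C) = 0 - j337.2 Ω
Step 3 — Series combination: Z_total = R + C = 14.2 - j337.2 Ω = 337.5∠-87.6° Ω.
Step 4 — Power factor: PF = cos(φ) = Re(Z)/|Z| = 14.2/337.49 = 0.04208.
Step 5 — Type: Im(Z) = -337.2 ⇒ leading (phase φ = -87.6°).

PF = 0.04208 (leading, φ = -87.6°)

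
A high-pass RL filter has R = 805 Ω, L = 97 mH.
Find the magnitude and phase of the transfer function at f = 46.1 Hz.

Step 1 — Angular frequency: ω = 2π·46.1 = 289.7 rad/s.
Step 2 — Transfer function: H(jω) = jωL/(R + jωL).
Step 3 — Numerator jωL = j·28.1; denominator R + jωL = 805 + j28.1.
Step 4 — H = 0.001217 + j0.03486.
Step 5 — Magnitude: |H| = 0.03488 (-29.1 dB); phase: φ = 88.0°.

|H| = 0.03488 (-29.1 dB), φ = 88.0°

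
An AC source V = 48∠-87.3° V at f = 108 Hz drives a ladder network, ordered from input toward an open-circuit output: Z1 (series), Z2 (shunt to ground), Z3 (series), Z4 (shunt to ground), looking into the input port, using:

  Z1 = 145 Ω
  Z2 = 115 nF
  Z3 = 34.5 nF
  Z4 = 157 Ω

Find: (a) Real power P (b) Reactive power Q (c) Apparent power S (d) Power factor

Step 1 — Angular frequency: ω = 2π·f = 2π·108 = 678.6 rad/s.
Step 2 — Component impedances:
  Z1: Z = R = 145 Ω
  Z2: Z = 1/(jωC) = -j/(ω·C) = 0 - j1.281e+04 Ω
  Z3: Z = 1/(jωC) = -j/(ω·C) = 0 - j4.271e+04 Ω
  Z4: Z = R = 157 Ω
Step 3 — Ladder network (open output): work backward from the far end, alternating series and parallel combinations. Z_in = 153.4 - j9857 Ω = 9858∠-89.1° Ω.
Step 4 — Source phasor: V = 48∠-87.3° V = 2.261 - j47.95 V.
Step 5 — Current: I = V / Z = 0.004866 + j0.0001537 A = 0.004869∠1.8° A.
Step 6 — Complex power: S = V·I* = 0.003636 - j0.2337 VA.
Step 7 — Real power: P = Re(S) = 0.003636 W.
Step 8 — Reactive power: Q = Im(S) = -0.2337 VAR.
Step 9 — Apparent power: |S| = 0.2337 VA.
Step 10 — Power factor: PF = P/|S| = 0.01556 (leading).

(a) P = 0.003636 W  (b) Q = -0.2337 VAR  (c) S = 0.2337 VA  (d) PF = 0.01556 (leading)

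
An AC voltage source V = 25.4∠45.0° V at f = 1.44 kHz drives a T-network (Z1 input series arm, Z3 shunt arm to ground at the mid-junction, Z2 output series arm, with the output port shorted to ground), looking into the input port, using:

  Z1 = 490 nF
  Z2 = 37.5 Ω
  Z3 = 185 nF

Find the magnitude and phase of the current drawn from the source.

Step 1 — Angular frequency: ω = 2π·f = 2π·1440 = 9048 rad/s.
Step 2 — Component impedances:
  Z1: Z = 1/(jωC) = -j/(ω·C) = 0 - j225.6 Ω
  Z2: Z = R = 37.5 Ω
  Z3: Z = 1/(jωC) = -j/(ω·C) = 0 - j597.4 Ω
Step 3 — With the output port shorted to ground, the output series arm Z2 runs from the junction to ground; the shunt arm Z3 also runs from the junction to ground. They appear in parallel: Z3 || Z2 = 37.35 - j2.345 Ω.
Step 4 — Series with input arm Z1: Z_in = Z1 + (Z3 || Z2) = 37.35 - j227.9 Ω = 230.9∠-80.7° Ω.
Step 5 — Source phasor: V = 25.4∠45.0° V = 17.96 + j17.96 V.
Step 6 — Ohm's law: I = V / Z_total = (17.96 + j17.96) / (37.35 - j227.9) = -0.06417 + j0.08932 A.
Step 7 — Convert to polar: |I| = 0.11 A, ∠I = 125.7°.

I = 0.11∠125.7° A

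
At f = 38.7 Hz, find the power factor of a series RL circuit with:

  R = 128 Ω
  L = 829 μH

Step 1 — Angular frequency: ω = 2π·f = 2π·38.7 = 243.2 rad/s.
Step 2 — Component impedances:
  R: Z = R = 128 Ω
  L: Z = jωL = j·243.2·0.000829 = 0 + j0.2016 Ω
Step 3 — Series combination: Z_total = R + L = 128 + j0.2016 Ω = 128∠0.1° Ω.
Step 4 — Power factor: PF = cos(φ) = Re(Z)/|Z| = 128/128 = 1.
Step 5 — Type: Im(Z) = 0.2016 ⇒ lagging (phase φ = 0.1°).

PF = 1 (lagging, φ = 0.1°)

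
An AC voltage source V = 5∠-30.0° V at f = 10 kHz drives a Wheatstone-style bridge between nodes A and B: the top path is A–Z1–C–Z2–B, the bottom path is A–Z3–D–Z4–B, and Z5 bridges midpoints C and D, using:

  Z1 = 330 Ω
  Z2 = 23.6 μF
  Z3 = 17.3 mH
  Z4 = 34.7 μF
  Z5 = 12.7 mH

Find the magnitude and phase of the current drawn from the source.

Step 1 — Angular frequency: ω = 2π·f = 2π·1e+04 = 6.283e+04 rad/s.
Step 2 — Component impedances:
  Z1: Z = R = 330 Ω
  Z2: Z = 1/(jωC) = -j/(ω·C) = 0 - j0.6744 Ω
  Z3: Z = jωL = j·6.283e+04·0.0173 = 0 + j1087 Ω
  Z4: Z = 1/(jωC) = -j/(ω·C) = 0 - j0.4587 Ω
  Z5: Z = jωL = j·6.283e+04·0.0127 = 0 + j798 Ω
Step 3 — Bridge requires nodal analysis (the Z5 bridge couples midpoints C and D, so the two paths cannot be reduced to a simple series/parallel combination). Setting node B to ground and injecting 1 A at node A, the 3-node admittance system at A, C, D solves to V_A = Z_AB = 302.5 + j91.25 Ω = 315.9∠16.8° Ω.
Step 4 — Source phasor: V = 5∠-30.0° V = 4.33 - j2.5 V.
Step 5 — Ohm's law: I = V / Z_total = (4.33 - j2.5) / (302.5 + j91.25) = 0.01084 - j0.01153 A.
Step 6 — Convert to polar: |I| = 0.01583 A, ∠I = -46.8°.

I = 0.01583∠-46.8° A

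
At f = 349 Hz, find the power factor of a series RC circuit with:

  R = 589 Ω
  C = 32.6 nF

Step 1 — Angular frequency: ω = 2π·f = 2π·349 = 2193 rad/s.
Step 2 — Component impedances:
  R: Z = R = 589 Ω
  C: Z = 1/(jωC) = -j/(ω·C) = 0 - j1.399e+04 Ω
Step 3 — Series combination: Z_total = R + C = 589 - j1.399e+04 Ω = 1.4e+04∠-87.6° Ω.
Step 4 — Power factor: PF = cos(φ) = Re(Z)/|Z| = 589/1.4e+04 = 0.04207.
Step 5 — Type: Im(Z) = -1.399e+04 ⇒ leading (phase φ = -87.6°).

PF = 0.04207 (leading, φ = -87.6°)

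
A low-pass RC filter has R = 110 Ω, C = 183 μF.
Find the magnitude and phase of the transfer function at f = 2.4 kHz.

Step 1 — Angular frequency: ω = 2π·2400 = 1.508e+04 rad/s.
Step 2 — Transfer function: H(jω) = 1/(1 + jωRC).
Step 3 — Denominator: 1 + jωRC = 1 + j·1.508e+04·110·0.000183 = 1 + j303.6.
Step 4 — H = 1.085e-05 - j0.003294.
Step 5 — Magnitude: |H| = 0.003294 (-49.6 dB); phase: φ = -89.8°.

|H| = 0.003294 (-49.6 dB), φ = -89.8°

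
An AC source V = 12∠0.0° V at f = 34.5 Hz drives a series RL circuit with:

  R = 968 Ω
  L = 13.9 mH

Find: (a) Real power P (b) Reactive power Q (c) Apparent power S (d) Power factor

Step 1 — Angular frequency: ω = 2π·f = 2π·34.5 = 216.8 rad/s.
Step 2 — Component impedances:
  R: Z = R = 968 Ω
  L: Z = jωL = j·216.8·0.0139 = 0 + j3.013 Ω
Step 3 — Series combination: Z_total = R + L = 968 + j3.013 Ω = 968∠0.2° Ω.
Step 4 — Source phasor: V = 12∠0.0° V = 12 V.
Step 5 — Current: I = V / Z = 0.0124 - j3.859e-05 A = 0.0124∠-0.2° A.
Step 6 — Complex power: S = V·I* = 0.1488 + j0.000463 VA.
Step 7 — Real power: P = Re(S) = 0.1488 W.
Step 8 — Reactive power: Q = Im(S) = 0.000463 VAR.
Step 9 — Apparent power: |S| = 0.1488 VA.
Step 10 — Power factor: PF = P/|S| = 1 (lagging).

(a) P = 0.1488 W  (b) Q = 0.000463 VAR  (c) S = 0.1488 VA  (d) PF = 1 (lagging)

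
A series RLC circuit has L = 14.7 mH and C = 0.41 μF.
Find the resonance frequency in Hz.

Step 1 — Resonance condition Im(Z)=0 gives ω₀ = 1/√(LC).
Step 2 — ω₀ = 1/√(0.0147·4.1e-07) = 1.288e+04 rad/s.
Step 3 — f₀ = ω₀/(2π) = 2050 Hz.

f₀ = 2050 Hz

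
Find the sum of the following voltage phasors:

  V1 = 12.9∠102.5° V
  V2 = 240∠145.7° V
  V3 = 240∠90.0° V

Step 1 — Convert each phasor to rectangular form:
  V1 = 12.9·(cos(102.5°) + j·sin(102.5°)) = -2.792 + j12.59 V
  V2 = 240·(cos(145.7°) + j·sin(145.7°)) = -198.3 + j135.2 V
  V3 = 240·(cos(90.0°) + j·sin(90.0°)) = 0 + j240 V
Step 2 — Sum components: V_total = -201.1 + j387.8 V.
Step 3 — Convert to polar: |V_total| = 436.9 V, ∠V_total = 117.4°.

V_total = 436.9∠117.4° V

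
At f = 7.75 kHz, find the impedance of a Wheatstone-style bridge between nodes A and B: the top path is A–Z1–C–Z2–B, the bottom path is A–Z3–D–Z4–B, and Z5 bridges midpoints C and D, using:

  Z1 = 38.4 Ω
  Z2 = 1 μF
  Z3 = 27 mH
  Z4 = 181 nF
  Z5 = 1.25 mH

Step 1 — Angular frequency: ω = 2π·f = 2π·7750 = 4.869e+04 rad/s.
Step 2 — Component impedances:
  Z1: Z = R = 38.4 Ω
  Z2: Z = 1/(jωC) = -j/(ω·C) = 0 - j20.54 Ω
  Z3: Z = jωL = j·4.869e+04·0.027 = 0 + j1315 Ω
  Z4: Z = 1/(jωC) = -j/(ω·C) = 0 - j113.5 Ω
  Z5: Z = jωL = j·4.869e+04·0.00125 = 0 + j60.87 Ω
Step 3 — Bridge requires nodal analysis (the Z5 bridge couples midpoints C and D, so the two paths cannot be reduced to a simple series/parallel combination). Setting node B to ground and injecting 1 A at node A, the 3-node admittance system at A, C, D solves to V_A = Z_AB = 37.46 - j13.97 Ω = 39.98∠-20.4° Ω.

Z = 37.46 - j13.97 Ω = 39.98∠-20.4° Ω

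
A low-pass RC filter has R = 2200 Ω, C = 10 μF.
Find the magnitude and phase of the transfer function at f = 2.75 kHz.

Step 1 — Angular frequency: ω = 2π·2750 = 1.728e+04 rad/s.
Step 2 — Transfer function: H(jω) = 1/(1 + jωRC).
Step 3 — Denominator: 1 + jωRC = 1 + j·1.728e+04·2200·1e-05 = 1 + j380.1.
Step 4 — H = 6.92e-06 - j0.002631.
Step 5 — Magnitude: |H| = 0.002631 (-51.6 dB); phase: φ = -89.8°.

|H| = 0.002631 (-51.6 dB), φ = -89.8°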